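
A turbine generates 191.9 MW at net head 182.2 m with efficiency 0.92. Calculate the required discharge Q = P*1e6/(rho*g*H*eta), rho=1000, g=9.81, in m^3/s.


Q = 191.9 * 1e6 / (1000 * 9.81 * 182.2 * 0.92) = 116.6997 m^3/s


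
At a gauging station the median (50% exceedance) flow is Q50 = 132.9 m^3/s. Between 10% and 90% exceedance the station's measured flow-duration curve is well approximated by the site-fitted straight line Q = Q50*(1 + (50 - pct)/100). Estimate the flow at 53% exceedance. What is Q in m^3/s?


Q = 132.9 * (1 + (50 - 53)/100) = 128.9130 m^3/s


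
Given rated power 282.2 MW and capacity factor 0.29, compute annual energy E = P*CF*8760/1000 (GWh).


E = 282.2 * 0.29 * 8760 / 1000 = 716.9009 GWh


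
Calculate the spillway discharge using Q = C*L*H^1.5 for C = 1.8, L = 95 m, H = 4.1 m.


Q = 1.8 * 95 * 4.1^1.5 = 1419.6193 m^3/s


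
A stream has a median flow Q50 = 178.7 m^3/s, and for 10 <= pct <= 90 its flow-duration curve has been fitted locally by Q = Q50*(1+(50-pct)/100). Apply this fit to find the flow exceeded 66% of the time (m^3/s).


Q = 178.7 * (1 + (50 - 66)/100) = 150.1080 m^3/s


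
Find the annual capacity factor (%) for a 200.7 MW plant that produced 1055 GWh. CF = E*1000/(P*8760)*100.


CF = 1055 * 1000 / (200.7 * 8760) * 100 = 60.0069 %


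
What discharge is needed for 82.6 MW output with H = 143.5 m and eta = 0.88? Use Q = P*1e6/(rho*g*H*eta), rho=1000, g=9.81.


Q = 82.6 * 1e6 / (1000 * 9.81 * 143.5 * 0.88) = 66.6771 m^3/s


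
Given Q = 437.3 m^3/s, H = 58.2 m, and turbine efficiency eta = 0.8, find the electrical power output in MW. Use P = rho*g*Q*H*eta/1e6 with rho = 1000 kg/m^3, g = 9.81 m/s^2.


P = 1000 * 9.81 * 437.3 * 58.2 * 0.8 / 1e6 = 199.7383 MW


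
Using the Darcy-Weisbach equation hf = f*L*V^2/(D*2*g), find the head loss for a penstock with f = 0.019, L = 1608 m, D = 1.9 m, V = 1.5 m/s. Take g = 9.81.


hf = 0.019 * 1608 * 1.5^2 / (1.9 * 2 * 9.81) = 1.8440 m


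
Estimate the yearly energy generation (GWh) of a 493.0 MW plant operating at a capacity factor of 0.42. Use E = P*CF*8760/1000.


E = 493.0 * 0.42 * 8760 / 1000 = 1813.8456 GWh


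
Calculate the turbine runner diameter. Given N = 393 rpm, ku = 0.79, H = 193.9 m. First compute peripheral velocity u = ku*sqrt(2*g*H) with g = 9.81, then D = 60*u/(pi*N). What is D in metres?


u = 0.79 * sqrt(2*9.81*193.9) = 48.7265 m/s
D = 60 * 48.7265 / (pi * 393) = 2.3680 m


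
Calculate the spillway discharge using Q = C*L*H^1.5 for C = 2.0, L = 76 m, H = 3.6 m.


Q = 2.0 * 76 * 3.6^1.5 = 1038.2390 m^3/s


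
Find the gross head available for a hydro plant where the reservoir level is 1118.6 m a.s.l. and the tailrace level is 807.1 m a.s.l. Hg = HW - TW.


Hg = 1118.6 - 807.1 = 311.5000 m


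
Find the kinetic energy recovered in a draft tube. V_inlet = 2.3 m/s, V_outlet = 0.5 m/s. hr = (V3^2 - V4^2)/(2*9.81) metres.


hr = (2.3^2 - 0.5^2) / (2*9.81) = 0.2569 m


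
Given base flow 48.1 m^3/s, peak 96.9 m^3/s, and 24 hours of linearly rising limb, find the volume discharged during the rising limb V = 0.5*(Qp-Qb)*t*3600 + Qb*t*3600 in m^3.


V = 0.5*(96.9 - 48.1)*24*3600 + 48.1*24*3600 = 6.2640e+06 m^3


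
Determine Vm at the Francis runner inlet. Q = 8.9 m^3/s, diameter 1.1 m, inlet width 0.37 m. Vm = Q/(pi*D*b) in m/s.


Vm = 8.9 / (pi * 1.1 * 0.37) = 6.9606 m/s


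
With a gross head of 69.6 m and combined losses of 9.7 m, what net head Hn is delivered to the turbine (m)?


Hn = 69.6 - 9.7 = 59.9000 m


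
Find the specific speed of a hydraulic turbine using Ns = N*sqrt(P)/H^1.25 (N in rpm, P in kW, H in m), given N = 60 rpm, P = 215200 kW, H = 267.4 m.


Ns = 60 * 215200^0.5 / 267.4^1.25 = 25.7407


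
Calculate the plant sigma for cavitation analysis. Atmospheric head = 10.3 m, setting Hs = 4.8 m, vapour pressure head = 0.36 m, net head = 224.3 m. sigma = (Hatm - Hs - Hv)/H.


sigma = (10.3 - 4.8 - 0.36) / 224.3 = 0.0229


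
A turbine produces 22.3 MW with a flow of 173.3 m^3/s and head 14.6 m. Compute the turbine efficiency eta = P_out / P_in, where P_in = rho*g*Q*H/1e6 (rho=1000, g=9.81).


P_in = 1000 * 9.81 * 173.3 * 14.6 / 1e6 = 24.8211 MW
eta = 22.3 / 24.8211 = 0.8984


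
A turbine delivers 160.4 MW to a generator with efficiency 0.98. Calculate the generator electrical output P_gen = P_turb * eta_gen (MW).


P_gen = 160.4 * 0.98 = 157.1920 MW


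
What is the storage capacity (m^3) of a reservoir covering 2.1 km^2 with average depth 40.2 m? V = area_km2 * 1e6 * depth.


V = 2.1 * 1e6 * 40.2 = 8.4420e+07 m^3


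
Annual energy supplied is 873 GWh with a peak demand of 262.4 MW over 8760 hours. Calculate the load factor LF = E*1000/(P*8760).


LF = 873 * 1000 / (262.4 * 8760) = 0.3798


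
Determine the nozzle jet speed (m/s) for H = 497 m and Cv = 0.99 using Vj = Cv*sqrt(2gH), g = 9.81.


Vj = 0.99 * sqrt(2*9.81*497) = 97.7604 m/s


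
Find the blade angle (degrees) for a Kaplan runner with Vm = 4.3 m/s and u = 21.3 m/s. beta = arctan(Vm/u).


beta = arctan(4.3 / 21.3) = 11.4134 degrees


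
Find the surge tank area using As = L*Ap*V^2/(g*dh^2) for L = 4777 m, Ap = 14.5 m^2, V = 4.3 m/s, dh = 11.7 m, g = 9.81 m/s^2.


As = 4777 * 14.5 * 4.3^2 / (9.81 * 11.7^2) = 953.7168 m^2


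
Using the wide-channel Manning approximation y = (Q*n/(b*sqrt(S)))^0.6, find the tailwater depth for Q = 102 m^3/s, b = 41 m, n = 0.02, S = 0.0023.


y = (102 * 0.02 / (41 * 0.0023^0.5))^0.6 = 1.0223 m


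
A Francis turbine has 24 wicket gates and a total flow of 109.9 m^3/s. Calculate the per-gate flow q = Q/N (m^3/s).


q = 109.9 / 24 = 4.5792 m^3/s


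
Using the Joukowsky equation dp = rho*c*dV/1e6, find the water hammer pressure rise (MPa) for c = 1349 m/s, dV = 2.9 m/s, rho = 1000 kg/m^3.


dp = 1000 * 1349 * 2.9 / 1e6 = 3.9121 MPa


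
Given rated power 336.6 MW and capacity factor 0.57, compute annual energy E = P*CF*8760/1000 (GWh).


E = 336.6 * 0.57 * 8760 / 1000 = 1680.7111 GWh


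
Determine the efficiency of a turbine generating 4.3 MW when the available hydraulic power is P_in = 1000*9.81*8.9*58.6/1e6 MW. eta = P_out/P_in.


P_in = 1000 * 9.81 * 8.9 * 58.6 / 1e6 = 5.1163 MW
eta = 4.3 / 5.1163 = 0.8404


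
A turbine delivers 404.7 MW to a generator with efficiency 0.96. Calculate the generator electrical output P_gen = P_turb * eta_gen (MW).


P_gen = 404.7 * 0.96 = 388.5120 MW


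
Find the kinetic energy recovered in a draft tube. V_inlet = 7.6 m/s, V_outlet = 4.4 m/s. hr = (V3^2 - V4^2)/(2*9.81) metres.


hr = (7.6^2 - 4.4^2) / (2*9.81) = 1.9572 m


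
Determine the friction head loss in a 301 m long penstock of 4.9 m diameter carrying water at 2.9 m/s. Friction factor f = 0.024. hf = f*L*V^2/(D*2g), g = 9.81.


hf = 0.024 * 301 * 2.9^2 / (4.9 * 2 * 9.81) = 0.6319 m


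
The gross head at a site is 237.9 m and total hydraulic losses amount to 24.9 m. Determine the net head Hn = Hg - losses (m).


Hn = 237.9 - 24.9 = 213.0000 m


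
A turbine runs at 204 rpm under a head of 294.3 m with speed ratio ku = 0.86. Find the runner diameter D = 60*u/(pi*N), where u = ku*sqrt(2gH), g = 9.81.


u = 0.86 * sqrt(2*9.81*294.3) = 65.3496 m/s
D = 60 * 65.3496 / (pi * 204) = 6.1181 m


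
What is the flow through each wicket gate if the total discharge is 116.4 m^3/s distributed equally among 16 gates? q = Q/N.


q = 116.4 / 16 = 7.2750 m^3/s


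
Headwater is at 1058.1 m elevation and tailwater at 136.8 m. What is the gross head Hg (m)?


Hg = 1058.1 - 136.8 = 921.3000 m


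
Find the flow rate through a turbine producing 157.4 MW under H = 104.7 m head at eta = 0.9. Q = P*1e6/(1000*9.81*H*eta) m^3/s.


Q = 157.4 * 1e6 / (1000 * 9.81 * 104.7 * 0.9) = 170.2733 m^3/s


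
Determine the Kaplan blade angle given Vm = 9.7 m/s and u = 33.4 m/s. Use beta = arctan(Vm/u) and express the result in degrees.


beta = arctan(9.7 / 33.4) = 16.1943 degrees


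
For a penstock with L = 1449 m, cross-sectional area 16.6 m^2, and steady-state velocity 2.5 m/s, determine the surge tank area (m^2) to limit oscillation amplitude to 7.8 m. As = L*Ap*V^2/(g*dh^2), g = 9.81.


As = 1449 * 16.6 * 2.5^2 / (9.81 * 7.8^2) = 251.8827 m^2


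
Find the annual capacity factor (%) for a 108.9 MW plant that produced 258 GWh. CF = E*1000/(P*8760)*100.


CF = 258 * 1000 / (108.9 * 8760) * 100 = 27.0450 %


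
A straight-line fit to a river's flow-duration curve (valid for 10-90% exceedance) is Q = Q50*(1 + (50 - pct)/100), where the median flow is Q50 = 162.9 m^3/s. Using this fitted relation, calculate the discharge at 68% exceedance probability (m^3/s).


Q = 162.9 * (1 + (50 - 68)/100) = 133.5780 m^3/s


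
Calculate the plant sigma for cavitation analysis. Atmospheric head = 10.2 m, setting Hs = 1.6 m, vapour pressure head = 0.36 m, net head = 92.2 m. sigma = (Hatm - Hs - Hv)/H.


sigma = (10.2 - 1.6 - 0.36) / 92.2 = 0.0894


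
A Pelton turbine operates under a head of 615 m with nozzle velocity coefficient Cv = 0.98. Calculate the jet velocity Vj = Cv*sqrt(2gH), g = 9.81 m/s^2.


Vj = 0.98 * sqrt(2*9.81*615) = 107.6498 m/s


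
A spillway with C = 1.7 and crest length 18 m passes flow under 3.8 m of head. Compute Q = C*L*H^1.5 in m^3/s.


Q = 1.7 * 18 * 3.8^1.5 = 226.6714 m^3/s


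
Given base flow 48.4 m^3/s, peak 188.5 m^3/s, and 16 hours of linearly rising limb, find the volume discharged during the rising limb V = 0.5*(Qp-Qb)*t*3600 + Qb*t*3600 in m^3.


V = 0.5*(188.5 - 48.4)*16*3600 + 48.4*16*3600 = 6.8227e+06 m^3


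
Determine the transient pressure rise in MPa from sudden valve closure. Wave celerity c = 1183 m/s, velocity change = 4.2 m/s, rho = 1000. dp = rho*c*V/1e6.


dp = 1000 * 1183 * 4.2 / 1e6 = 4.9686 MPa


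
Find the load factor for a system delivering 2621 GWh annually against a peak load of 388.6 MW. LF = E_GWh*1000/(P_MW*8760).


LF = 2621 * 1000 / (388.6 * 8760) = 0.7699


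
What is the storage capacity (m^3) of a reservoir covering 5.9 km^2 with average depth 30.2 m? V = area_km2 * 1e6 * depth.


V = 5.9 * 1e6 * 30.2 = 1.7818e+08 m^3


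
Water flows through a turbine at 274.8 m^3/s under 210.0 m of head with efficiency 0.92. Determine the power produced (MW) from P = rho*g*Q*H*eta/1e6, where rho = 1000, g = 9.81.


P = 1000 * 9.81 * 274.8 * 210.0 * 0.92 / 1e6 = 520.8262 MW


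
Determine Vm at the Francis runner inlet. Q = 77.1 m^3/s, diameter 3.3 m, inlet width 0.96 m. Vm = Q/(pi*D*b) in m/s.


Vm = 77.1 / (pi * 3.3 * 0.96) = 7.7467 m/s


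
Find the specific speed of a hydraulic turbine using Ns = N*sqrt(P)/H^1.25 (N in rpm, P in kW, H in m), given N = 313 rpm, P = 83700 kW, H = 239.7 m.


Ns = 313 * 83700^0.5 / 239.7^1.25 = 96.0112


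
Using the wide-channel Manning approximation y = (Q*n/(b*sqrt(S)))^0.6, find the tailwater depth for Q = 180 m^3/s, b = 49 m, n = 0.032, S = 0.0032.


y = (180 * 0.032 / (49 * 0.0032^0.5))^0.6 = 1.5509 m


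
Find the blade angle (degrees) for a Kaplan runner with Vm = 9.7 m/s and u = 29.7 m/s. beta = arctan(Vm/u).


beta = arctan(9.7 / 29.7) = 18.0870 degrees


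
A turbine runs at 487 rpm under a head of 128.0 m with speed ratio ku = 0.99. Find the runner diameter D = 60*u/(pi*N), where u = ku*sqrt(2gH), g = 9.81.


u = 0.99 * sqrt(2*9.81*128.0) = 49.6123 m/s
D = 60 * 49.6123 / (pi * 487) = 1.9456 m


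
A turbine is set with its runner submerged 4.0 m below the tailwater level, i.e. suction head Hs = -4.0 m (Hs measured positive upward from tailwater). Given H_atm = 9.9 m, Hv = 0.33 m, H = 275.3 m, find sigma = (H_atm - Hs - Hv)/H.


sigma = (9.9 - (-4.0) - 0.33) / 275.3 = 0.0493


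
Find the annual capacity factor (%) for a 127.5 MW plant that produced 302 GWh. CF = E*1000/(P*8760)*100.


CF = 302 * 1000 / (127.5 * 8760) * 100 = 27.0391 %


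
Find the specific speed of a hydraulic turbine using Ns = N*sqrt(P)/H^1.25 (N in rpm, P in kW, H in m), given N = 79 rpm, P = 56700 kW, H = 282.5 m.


Ns = 79 * 56700^0.5 / 282.5^1.25 = 16.2422


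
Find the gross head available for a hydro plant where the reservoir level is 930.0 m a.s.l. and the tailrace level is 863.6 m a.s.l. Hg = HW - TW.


Hg = 930.0 - 863.6 = 66.4000 m


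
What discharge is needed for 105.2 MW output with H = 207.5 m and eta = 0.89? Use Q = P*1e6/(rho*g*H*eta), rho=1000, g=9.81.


Q = 105.2 * 1e6 / (1000 * 9.81 * 207.5 * 0.89) = 58.0682 m^3/s


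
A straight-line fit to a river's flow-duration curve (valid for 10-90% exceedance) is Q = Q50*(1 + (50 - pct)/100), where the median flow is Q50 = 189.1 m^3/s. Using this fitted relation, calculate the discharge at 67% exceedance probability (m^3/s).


Q = 189.1 * (1 + (50 - 67)/100) = 156.9530 m^3/s


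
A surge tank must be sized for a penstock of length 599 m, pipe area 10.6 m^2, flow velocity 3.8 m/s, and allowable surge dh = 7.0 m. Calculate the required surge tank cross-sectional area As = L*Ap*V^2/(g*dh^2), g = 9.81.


As = 599 * 10.6 * 3.8^2 / (9.81 * 7.0^2) = 190.7369 m^2


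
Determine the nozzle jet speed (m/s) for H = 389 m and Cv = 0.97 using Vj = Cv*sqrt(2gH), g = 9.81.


Vj = 0.97 * sqrt(2*9.81*389) = 84.7415 m/s


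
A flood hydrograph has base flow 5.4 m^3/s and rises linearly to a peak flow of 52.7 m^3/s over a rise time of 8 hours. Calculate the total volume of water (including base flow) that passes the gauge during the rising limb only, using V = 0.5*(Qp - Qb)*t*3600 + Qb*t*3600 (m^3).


V = 0.5*(52.7 - 5.4)*8*3600 + 5.4*8*3600 = 836640.0000 m^3


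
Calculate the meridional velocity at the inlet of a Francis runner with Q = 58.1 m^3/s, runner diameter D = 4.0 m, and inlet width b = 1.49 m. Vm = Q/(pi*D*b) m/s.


Vm = 58.1 / (pi * 4.0 * 1.49) = 3.1030 m/s


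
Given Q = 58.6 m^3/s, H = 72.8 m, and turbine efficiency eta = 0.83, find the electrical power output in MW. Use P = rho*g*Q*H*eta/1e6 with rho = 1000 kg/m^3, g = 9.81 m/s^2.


P = 1000 * 9.81 * 58.6 * 72.8 * 0.83 / 1e6 = 34.7357 MW


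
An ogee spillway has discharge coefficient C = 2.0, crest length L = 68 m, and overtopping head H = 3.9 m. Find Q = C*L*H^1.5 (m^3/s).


Q = 2.0 * 68 * 3.9^1.5 = 1047.4561 m^3/s


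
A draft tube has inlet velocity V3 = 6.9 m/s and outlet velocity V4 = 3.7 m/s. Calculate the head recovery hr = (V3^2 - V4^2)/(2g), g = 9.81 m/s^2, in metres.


hr = (6.9^2 - 3.7^2) / (2*9.81) = 1.7288 m


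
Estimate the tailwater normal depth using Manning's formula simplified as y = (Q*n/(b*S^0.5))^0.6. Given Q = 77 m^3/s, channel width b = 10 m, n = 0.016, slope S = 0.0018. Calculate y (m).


y = (77 * 0.016 / (10 * 0.0018^0.5))^0.6 = 1.8958 m


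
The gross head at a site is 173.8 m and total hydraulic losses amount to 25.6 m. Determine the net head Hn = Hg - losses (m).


Hn = 173.8 - 25.6 = 148.2000 m


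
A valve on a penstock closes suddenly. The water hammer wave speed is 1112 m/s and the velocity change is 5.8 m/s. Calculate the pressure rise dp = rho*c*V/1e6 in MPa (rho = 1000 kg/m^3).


dp = 1000 * 1112 * 5.8 / 1e6 = 6.4496 MPa


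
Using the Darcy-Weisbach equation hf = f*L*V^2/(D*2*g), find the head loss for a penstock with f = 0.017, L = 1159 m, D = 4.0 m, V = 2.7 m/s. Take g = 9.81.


hf = 0.017 * 1159 * 2.7^2 / (4.0 * 2 * 9.81) = 1.8302 m


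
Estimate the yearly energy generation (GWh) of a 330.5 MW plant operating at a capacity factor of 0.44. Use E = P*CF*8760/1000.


E = 330.5 * 0.44 * 8760 / 1000 = 1273.8792 GWh


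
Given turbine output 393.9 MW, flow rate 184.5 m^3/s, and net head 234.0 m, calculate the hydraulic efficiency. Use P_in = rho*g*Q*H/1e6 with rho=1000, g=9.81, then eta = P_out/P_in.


P_in = 1000 * 9.81 * 184.5 * 234.0 / 1e6 = 423.5271 MW
eta = 393.9 / 423.5271 = 0.9300


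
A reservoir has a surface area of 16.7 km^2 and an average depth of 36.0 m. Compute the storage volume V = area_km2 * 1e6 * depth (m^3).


V = 16.7 * 1e6 * 36.0 = 6.0120e+08 m^3


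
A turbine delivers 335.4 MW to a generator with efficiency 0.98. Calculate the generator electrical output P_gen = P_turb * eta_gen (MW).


P_gen = 335.4 * 0.98 = 328.6920 MW


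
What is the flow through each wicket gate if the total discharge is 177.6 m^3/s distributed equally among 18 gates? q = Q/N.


q = 177.6 / 18 = 9.8667 m^3/s


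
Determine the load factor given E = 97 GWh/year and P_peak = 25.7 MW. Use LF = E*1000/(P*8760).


LF = 97 * 1000 / (25.7 * 8760) = 0.4309


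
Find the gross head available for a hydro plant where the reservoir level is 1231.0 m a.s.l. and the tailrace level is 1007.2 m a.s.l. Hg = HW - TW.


Hg = 1231.0 - 1007.2 = 223.8000 m


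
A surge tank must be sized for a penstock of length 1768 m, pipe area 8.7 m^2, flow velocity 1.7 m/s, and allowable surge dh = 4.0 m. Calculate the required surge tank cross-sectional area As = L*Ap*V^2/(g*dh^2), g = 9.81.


As = 1768 * 8.7 * 1.7^2 / (9.81 * 4.0^2) = 283.2112 m^2


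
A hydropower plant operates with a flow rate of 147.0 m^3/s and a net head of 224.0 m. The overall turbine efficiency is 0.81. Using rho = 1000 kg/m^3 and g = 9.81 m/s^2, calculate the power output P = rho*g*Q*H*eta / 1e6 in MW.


P = 1000 * 9.81 * 147.0 * 224.0 * 0.81 / 1e6 = 261.6492 MW


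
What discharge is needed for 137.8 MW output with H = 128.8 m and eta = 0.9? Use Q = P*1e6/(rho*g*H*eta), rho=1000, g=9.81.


Q = 137.8 * 1e6 / (1000 * 9.81 * 128.8 * 0.9) = 121.1775 m^3/s


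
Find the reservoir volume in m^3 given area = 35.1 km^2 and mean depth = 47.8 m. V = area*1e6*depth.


V = 35.1 * 1e6 * 47.8 = 1.6778e+09 m^3


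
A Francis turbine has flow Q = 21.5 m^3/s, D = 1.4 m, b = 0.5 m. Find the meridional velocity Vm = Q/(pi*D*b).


Vm = 21.5 / (pi * 1.4 * 0.5) = 9.7767 m/s


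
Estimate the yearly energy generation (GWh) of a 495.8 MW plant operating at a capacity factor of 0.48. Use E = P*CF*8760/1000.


E = 495.8 * 0.48 * 8760 / 1000 = 2084.7398 GWh


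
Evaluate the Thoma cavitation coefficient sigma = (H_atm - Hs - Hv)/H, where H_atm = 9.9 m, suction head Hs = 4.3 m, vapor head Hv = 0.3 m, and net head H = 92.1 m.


sigma = (9.9 - 4.3 - 0.3) / 92.1 = 0.0575


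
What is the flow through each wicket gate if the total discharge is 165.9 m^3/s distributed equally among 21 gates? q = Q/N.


q = 165.9 / 21 = 7.9000 m^3/s


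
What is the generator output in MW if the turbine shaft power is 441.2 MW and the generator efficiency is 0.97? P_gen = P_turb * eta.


P_gen = 441.2 * 0.97 = 427.9640 MW


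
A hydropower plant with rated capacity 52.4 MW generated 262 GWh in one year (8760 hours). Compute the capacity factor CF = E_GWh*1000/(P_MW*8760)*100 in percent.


CF = 262 * 1000 / (52.4 * 8760) * 100 = 57.0776 %


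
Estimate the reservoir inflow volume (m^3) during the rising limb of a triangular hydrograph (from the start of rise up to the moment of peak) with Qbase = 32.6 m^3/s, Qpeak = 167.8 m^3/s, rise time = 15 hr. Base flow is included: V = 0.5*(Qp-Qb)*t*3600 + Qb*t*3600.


V = 0.5*(167.8 - 32.6)*15*3600 + 32.6*15*3600 = 5.4108e+06 m^3


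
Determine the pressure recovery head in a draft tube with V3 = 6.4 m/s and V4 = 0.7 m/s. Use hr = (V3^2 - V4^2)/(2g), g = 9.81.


hr = (6.4^2 - 0.7^2) / (2*9.81) = 2.0627 m


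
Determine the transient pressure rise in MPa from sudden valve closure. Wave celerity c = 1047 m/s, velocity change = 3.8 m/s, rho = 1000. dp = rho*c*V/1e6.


dp = 1000 * 1047 * 3.8 / 1e6 = 3.9786 MPa


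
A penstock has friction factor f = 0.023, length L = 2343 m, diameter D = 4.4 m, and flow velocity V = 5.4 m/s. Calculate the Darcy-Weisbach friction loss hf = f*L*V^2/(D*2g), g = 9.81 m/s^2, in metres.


hf = 0.023 * 2343 * 5.4^2 / (4.4 * 2 * 9.81) = 18.2027 m


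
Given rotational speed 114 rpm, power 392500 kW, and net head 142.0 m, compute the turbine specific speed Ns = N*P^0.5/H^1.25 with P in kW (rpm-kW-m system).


Ns = 114 * 392500^0.5 / 142.0^1.25 = 145.7016


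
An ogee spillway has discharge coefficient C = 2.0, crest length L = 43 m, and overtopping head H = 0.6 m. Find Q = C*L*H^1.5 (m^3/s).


Q = 2.0 * 43 * 0.6^1.5 = 39.9692 m^3/s


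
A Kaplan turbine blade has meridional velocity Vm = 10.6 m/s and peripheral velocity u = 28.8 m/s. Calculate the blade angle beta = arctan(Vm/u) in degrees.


beta = arctan(10.6 / 28.8) = 20.2064 degrees


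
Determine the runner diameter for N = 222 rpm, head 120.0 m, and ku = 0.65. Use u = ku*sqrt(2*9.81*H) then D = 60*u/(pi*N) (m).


u = 0.65 * sqrt(2*9.81*120.0) = 31.5394 m/s
D = 60 * 31.5394 / (pi * 222) = 2.7133 m


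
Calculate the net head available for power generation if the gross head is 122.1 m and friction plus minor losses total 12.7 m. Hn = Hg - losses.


Hn = 122.1 - 12.7 = 109.4000 m


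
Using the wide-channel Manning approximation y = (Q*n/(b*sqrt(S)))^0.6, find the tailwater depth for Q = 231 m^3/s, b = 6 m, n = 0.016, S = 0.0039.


y = (231 * 0.016 / (6 * 0.0039^0.5))^0.6 = 3.9485 m


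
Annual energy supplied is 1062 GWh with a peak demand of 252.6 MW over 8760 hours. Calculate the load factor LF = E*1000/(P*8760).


LF = 1062 * 1000 / (252.6 * 8760) = 0.4799


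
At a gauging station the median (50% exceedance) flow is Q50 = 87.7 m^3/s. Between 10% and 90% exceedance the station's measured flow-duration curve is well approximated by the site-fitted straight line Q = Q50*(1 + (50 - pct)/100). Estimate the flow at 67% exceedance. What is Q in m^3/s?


Q = 87.7 * (1 + (50 - 67)/100) = 72.7910 m^3/s


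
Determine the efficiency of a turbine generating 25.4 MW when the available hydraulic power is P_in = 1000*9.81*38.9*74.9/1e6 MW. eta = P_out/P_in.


P_in = 1000 * 9.81 * 38.9 * 74.9 / 1e6 = 28.5825 MW
eta = 25.4 / 28.5825 = 0.8887


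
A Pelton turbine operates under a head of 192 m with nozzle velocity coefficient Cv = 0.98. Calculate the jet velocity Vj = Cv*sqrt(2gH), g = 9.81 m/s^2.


Vj = 0.98 * sqrt(2*9.81*192) = 60.1487 m/s


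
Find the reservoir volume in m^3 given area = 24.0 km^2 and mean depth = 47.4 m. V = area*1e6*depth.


V = 24.0 * 1e6 * 47.4 = 1.1376e+09 m^3


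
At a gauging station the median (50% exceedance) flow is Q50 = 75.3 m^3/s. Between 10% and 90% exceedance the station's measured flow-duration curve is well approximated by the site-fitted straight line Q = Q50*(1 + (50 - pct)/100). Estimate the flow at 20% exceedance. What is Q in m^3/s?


Q = 75.3 * (1 + (50 - 20)/100) = 97.8900 m^3/s


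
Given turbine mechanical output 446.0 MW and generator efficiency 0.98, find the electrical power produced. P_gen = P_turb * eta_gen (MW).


P_gen = 446.0 * 0.98 = 437.0800 MW


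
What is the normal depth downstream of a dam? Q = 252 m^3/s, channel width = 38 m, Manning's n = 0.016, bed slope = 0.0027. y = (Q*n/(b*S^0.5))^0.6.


y = (252 * 0.016 / (38 * 0.0027^0.5))^0.6 = 1.5347 m


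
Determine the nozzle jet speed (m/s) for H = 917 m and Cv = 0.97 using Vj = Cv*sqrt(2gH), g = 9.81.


Vj = 0.97 * sqrt(2*9.81*917) = 130.1086 m/s


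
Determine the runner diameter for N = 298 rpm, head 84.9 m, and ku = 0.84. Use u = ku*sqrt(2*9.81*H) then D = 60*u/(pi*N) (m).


u = 0.84 * sqrt(2*9.81*84.9) = 34.2833 m/s
D = 60 * 34.2833 / (pi * 298) = 2.1972 m


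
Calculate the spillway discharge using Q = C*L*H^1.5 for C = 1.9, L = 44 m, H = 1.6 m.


Q = 1.9 * 44 * 1.6^1.5 = 169.1945 m^3/s


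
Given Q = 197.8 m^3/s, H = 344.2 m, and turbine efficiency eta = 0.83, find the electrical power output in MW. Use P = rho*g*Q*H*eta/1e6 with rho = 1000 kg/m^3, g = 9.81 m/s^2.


P = 1000 * 9.81 * 197.8 * 344.2 * 0.83 / 1e6 = 554.3503 MW


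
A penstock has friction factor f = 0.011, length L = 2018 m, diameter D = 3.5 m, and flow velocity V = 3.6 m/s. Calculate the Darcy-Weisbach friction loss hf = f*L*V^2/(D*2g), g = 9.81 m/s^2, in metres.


hf = 0.011 * 2018 * 3.6^2 / (3.5 * 2 * 9.81) = 4.1894 m


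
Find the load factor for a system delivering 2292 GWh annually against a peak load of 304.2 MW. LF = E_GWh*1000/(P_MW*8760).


LF = 2292 * 1000 / (304.2 * 8760) = 0.8601


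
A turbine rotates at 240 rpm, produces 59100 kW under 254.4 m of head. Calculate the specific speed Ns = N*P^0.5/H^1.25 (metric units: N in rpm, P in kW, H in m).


Ns = 240 * 59100^0.5 / 254.4^1.25 = 57.4260


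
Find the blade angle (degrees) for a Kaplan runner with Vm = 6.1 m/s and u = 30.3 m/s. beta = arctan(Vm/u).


beta = arctan(6.1 / 30.3) = 11.3826 degrees


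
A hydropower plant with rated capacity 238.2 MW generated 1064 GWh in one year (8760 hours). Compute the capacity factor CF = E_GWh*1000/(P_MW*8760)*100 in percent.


CF = 1064 * 1000 / (238.2 * 8760) * 100 = 50.9913 %


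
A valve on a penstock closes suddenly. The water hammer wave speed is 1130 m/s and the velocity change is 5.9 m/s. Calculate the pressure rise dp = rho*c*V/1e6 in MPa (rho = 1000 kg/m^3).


dp = 1000 * 1130 * 5.9 / 1e6 = 6.6670 MPa


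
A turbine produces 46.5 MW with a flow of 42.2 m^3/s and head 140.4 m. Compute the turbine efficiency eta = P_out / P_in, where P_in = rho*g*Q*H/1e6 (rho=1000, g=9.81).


P_in = 1000 * 9.81 * 42.2 * 140.4 / 1e6 = 58.1231 MW
eta = 46.5 / 58.1231 = 0.8000


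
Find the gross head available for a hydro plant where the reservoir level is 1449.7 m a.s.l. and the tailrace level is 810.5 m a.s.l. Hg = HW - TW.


Hg = 1449.7 - 810.5 = 639.2000 m


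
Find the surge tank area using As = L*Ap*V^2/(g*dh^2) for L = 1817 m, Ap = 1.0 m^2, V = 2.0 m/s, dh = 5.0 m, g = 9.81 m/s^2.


As = 1817 * 1.0 * 2.0^2 / (9.81 * 5.0^2) = 29.6351 m^2


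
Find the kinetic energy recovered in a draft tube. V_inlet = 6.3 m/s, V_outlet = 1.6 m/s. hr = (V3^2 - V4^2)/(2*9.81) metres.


hr = (6.3^2 - 1.6^2) / (2*9.81) = 1.8925 m


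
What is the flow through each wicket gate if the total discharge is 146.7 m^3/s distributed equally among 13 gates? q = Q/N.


q = 146.7 / 13 = 11.2846 m^3/s


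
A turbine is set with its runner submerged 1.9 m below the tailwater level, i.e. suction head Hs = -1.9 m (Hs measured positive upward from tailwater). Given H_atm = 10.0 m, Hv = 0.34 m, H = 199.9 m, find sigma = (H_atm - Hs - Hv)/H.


sigma = (10.0 - (-1.9) - 0.34) / 199.9 = 0.0578


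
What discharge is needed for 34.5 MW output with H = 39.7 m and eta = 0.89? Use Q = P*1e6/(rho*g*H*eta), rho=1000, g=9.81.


Q = 34.5 * 1e6 / (1000 * 9.81 * 39.7 * 0.89) = 99.5336 m^3/s


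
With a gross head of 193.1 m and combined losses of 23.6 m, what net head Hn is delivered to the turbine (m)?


Hn = 193.1 - 23.6 = 169.5000 m


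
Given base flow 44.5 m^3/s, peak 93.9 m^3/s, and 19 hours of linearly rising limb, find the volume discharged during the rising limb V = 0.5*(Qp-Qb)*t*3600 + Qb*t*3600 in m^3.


V = 0.5*(93.9 - 44.5)*19*3600 + 44.5*19*3600 = 4.7333e+06 m^3


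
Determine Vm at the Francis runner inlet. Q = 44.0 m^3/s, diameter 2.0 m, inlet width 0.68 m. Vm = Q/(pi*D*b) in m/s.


Vm = 44.0 / (pi * 2.0 * 0.68) = 10.2983 m/s


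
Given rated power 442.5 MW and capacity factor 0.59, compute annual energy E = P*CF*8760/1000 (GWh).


E = 442.5 * 0.59 * 8760 / 1000 = 2287.0170 GWh


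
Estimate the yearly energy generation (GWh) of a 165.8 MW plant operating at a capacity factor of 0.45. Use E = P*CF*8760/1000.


E = 165.8 * 0.45 * 8760 / 1000 = 653.5836 GWh


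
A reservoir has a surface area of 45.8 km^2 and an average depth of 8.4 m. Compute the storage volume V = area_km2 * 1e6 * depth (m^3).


V = 45.8 * 1e6 * 8.4 = 3.8472e+08 m^3


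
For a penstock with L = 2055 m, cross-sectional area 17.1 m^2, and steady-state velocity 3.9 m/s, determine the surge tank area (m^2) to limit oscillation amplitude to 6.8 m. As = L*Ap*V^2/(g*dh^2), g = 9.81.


As = 2055 * 17.1 * 3.9^2 / (9.81 * 6.8^2) = 1178.2849 m^2


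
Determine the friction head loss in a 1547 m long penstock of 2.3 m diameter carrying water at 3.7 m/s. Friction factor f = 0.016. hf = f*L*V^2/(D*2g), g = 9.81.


hf = 0.016 * 1547 * 3.7^2 / (2.3 * 2 * 9.81) = 7.5091 m


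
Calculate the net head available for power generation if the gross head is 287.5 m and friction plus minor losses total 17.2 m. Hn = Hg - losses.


Hn = 287.5 - 17.2 = 270.3000 m


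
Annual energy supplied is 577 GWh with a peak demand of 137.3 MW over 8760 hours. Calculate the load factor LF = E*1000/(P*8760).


LF = 577 * 1000 / (137.3 * 8760) = 0.4797


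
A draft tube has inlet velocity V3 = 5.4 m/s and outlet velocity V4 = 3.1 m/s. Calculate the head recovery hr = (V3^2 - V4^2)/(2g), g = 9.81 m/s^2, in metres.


hr = (5.4^2 - 3.1^2) / (2*9.81) = 0.9964 m


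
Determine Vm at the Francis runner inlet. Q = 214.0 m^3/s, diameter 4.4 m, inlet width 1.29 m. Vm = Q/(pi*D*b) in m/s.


Vm = 214.0 / (pi * 4.4 * 1.29) = 12.0011 m/s


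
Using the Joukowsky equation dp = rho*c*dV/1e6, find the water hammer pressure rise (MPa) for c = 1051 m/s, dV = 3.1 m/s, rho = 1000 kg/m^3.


dp = 1000 * 1051 * 3.1 / 1e6 = 3.2581 MPa


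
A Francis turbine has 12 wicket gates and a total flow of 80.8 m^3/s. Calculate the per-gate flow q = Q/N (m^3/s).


q = 80.8 / 12 = 6.7333 m^3/s


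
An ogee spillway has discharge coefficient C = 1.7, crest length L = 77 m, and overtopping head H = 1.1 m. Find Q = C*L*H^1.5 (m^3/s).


Q = 1.7 * 77 * 1.1^1.5 = 151.0180 m^3/s


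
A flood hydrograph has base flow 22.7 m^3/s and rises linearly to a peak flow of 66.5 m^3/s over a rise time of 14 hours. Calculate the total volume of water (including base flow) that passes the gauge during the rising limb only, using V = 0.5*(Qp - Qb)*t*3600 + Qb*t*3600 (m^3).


V = 0.5*(66.5 - 22.7)*14*3600 + 22.7*14*3600 = 2.2478e+06 m^3


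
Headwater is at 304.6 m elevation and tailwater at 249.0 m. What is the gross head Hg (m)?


Hg = 304.6 - 249.0 = 55.6000 m


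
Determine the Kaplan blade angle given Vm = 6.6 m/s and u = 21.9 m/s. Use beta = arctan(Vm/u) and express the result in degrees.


beta = arctan(6.6 / 21.9) = 16.7712 degrees


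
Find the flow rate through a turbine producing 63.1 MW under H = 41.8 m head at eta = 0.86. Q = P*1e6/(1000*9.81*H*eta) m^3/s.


Q = 63.1 * 1e6 / (1000 * 9.81 * 41.8 * 0.86) = 178.9310 m^3/s


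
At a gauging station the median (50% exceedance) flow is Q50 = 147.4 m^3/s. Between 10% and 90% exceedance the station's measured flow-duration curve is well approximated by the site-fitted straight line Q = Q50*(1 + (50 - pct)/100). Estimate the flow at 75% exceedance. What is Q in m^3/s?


Q = 147.4 * (1 + (50 - 75)/100) = 110.5500 m^3/s


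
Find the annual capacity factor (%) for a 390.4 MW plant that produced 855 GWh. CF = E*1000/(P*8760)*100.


CF = 855 * 1000 / (390.4 * 8760) * 100 = 25.0007 %


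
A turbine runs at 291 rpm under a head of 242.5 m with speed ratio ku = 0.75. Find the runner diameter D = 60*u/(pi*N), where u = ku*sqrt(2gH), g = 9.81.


u = 0.75 * sqrt(2*9.81*242.5) = 51.7329 m/s
D = 60 * 51.7329 / (pi * 291) = 3.3953 m


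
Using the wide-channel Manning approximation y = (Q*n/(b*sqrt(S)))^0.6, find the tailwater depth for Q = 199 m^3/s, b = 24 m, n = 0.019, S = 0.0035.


y = (199 * 0.019 / (24 * 0.0035^0.5))^0.6 = 1.7998 m


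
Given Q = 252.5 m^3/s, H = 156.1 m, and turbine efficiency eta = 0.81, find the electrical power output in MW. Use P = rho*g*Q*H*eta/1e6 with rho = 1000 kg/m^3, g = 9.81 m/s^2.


P = 1000 * 9.81 * 252.5 * 156.1 * 0.81 / 1e6 = 313.1975 MW


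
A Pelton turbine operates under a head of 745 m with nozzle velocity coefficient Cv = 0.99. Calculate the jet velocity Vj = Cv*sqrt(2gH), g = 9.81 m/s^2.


Vj = 0.99 * sqrt(2*9.81*745) = 119.6914 m/s


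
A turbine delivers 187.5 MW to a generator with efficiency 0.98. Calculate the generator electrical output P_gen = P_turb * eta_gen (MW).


P_gen = 187.5 * 0.98 = 183.7500 MW


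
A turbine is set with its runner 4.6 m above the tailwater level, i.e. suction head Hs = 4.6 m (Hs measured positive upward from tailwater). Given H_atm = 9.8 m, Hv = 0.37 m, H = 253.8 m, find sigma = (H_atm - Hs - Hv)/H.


sigma = (9.8 - 4.6 - 0.37) / 253.8 = 0.0190


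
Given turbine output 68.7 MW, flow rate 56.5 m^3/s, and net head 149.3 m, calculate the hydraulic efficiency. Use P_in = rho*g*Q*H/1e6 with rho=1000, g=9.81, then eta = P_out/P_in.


P_in = 1000 * 9.81 * 56.5 * 149.3 / 1e6 = 82.7518 MW
eta = 68.7 / 82.7518 = 0.8302


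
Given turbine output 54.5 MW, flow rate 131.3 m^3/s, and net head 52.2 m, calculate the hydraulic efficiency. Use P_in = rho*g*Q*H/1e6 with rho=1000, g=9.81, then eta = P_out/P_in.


P_in = 1000 * 9.81 * 131.3 * 52.2 / 1e6 = 67.2364 MW
eta = 54.5 / 67.2364 = 0.8106


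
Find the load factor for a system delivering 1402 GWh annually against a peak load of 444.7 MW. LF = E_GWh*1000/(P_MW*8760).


LF = 1402 * 1000 / (444.7 * 8760) = 0.3599


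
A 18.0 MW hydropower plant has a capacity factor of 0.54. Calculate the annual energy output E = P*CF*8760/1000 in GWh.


E = 18.0 * 0.54 * 8760 / 1000 = 85.1472 GWh


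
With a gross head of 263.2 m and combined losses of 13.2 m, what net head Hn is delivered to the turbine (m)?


Hn = 263.2 - 13.2 = 250.0000 m


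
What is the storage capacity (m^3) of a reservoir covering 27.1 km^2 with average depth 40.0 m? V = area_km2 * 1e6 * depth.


V = 27.1 * 1e6 * 40.0 = 1.0840e+09 m^3


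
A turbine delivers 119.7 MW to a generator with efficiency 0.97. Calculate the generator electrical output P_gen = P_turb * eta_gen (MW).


P_gen = 119.7 * 0.97 = 116.1090 MW


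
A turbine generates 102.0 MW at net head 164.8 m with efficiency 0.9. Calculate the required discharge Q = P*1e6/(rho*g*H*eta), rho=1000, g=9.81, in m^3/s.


Q = 102.0 * 1e6 / (1000 * 9.81 * 164.8 * 0.9) = 70.1022 m^3/s


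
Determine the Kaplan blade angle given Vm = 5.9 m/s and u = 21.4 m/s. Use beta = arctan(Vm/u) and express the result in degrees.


beta = arctan(5.9 / 21.4) = 15.4136 degrees


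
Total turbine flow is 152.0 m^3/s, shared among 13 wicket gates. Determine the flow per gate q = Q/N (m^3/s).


q = 152.0 / 13 = 11.6923 m^3/s


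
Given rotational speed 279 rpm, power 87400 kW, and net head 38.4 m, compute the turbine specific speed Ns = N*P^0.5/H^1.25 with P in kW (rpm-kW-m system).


Ns = 279 * 87400^0.5 / 38.4^1.25 = 862.8710


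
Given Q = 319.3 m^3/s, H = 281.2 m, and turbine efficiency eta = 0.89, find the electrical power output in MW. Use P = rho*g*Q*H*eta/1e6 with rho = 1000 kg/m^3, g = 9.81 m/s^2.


P = 1000 * 9.81 * 319.3 * 281.2 * 0.89 / 1e6 = 783.9227 MW


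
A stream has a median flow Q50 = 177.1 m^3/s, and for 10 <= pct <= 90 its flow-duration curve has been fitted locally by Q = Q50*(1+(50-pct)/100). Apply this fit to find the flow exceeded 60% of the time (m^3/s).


Q = 177.1 * (1 + (50 - 60)/100) = 159.3900 m^3/s


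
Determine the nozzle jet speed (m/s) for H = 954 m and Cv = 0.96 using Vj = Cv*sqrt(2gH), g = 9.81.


Vj = 0.96 * sqrt(2*9.81*954) = 131.3394 m/s


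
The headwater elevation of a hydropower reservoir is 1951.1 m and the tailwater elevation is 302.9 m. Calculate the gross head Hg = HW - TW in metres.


Hg = 1951.1 - 302.9 = 1648.2000 m


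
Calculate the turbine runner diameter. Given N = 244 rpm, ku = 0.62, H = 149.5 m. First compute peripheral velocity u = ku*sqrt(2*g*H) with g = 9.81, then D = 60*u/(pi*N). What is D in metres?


u = 0.62 * sqrt(2*9.81*149.5) = 33.5785 m/s
D = 60 * 33.5785 / (pi * 244) = 2.6283 m


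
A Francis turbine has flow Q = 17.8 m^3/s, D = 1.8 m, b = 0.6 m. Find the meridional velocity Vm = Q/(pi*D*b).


Vm = 17.8 / (pi * 1.8 * 0.6) = 5.2462 m/s


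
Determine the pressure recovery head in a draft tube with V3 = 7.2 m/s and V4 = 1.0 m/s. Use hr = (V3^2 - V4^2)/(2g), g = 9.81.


hr = (7.2^2 - 1.0^2) / (2*9.81) = 2.5912 m


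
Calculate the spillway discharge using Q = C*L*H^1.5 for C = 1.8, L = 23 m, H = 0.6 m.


Q = 1.8 * 23 * 0.6^1.5 = 19.2410 m^3/s


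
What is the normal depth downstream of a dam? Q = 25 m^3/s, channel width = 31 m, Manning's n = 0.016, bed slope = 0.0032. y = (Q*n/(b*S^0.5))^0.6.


y = (25 * 0.016 / (31 * 0.0032^0.5))^0.6 = 0.4120 m


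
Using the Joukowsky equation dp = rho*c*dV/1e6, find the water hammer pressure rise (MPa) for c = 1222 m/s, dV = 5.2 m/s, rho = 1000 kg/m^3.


dp = 1000 * 1222 * 5.2 / 1e6 = 6.3544 MPa


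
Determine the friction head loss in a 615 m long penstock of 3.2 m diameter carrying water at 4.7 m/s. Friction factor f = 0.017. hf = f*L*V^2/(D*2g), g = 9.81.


hf = 0.017 * 615 * 4.7^2 / (3.2 * 2 * 9.81) = 3.6785 m


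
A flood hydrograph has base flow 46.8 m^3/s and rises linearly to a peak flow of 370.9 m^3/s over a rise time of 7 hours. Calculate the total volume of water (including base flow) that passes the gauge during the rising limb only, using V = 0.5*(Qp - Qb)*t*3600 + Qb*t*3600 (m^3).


V = 0.5*(370.9 - 46.8)*7*3600 + 46.8*7*3600 = 5.2630e+06 m^3


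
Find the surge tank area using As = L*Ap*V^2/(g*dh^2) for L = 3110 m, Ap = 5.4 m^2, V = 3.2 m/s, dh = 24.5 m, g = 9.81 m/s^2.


As = 3110 * 5.4 * 3.2^2 / (9.81 * 24.5^2) = 29.2047 m^2


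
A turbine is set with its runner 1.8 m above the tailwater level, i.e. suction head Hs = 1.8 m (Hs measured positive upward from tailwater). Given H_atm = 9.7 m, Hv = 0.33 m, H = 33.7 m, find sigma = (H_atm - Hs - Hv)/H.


sigma = (9.7 - 1.8 - 0.33) / 33.7 = 0.2246


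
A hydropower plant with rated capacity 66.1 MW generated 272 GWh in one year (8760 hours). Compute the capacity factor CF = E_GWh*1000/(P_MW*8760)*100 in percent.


CF = 272 * 1000 / (66.1 * 8760) * 100 = 46.9746 %


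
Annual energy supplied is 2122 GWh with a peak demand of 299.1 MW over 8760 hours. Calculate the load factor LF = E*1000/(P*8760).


LF = 2122 * 1000 / (299.1 * 8760) = 0.8099


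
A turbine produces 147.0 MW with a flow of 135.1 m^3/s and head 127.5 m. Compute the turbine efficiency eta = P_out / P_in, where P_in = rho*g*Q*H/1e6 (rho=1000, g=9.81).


P_in = 1000 * 9.81 * 135.1 * 127.5 / 1e6 = 168.9797 MW
eta = 147.0 / 168.9797 = 0.8699


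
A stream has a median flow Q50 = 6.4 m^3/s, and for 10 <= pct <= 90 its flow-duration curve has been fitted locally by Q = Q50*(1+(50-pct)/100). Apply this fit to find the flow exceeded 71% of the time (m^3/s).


Q = 6.4 * (1 + (50 - 71)/100) = 5.0560 m^3/s


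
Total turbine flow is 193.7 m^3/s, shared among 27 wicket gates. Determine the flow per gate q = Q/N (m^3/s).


q = 193.7 / 27 = 7.1741 m^3/s


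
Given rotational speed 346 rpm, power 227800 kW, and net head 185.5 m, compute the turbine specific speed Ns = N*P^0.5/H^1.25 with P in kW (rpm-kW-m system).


Ns = 346 * 227800^0.5 / 185.5^1.25 = 241.2254


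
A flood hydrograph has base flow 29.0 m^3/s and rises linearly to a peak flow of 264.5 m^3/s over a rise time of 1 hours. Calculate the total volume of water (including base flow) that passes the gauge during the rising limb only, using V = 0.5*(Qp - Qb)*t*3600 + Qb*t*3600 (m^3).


V = 0.5*(264.5 - 29.0)*1*3600 + 29.0*1*3600 = 528300.0000 m^3


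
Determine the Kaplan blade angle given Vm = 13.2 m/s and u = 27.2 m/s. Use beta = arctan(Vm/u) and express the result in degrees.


beta = arctan(13.2 / 27.2) = 25.8870 degrees


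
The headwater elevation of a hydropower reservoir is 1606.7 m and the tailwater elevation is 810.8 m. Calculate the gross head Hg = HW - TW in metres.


Hg = 1606.7 - 810.8 = 795.9000 m
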